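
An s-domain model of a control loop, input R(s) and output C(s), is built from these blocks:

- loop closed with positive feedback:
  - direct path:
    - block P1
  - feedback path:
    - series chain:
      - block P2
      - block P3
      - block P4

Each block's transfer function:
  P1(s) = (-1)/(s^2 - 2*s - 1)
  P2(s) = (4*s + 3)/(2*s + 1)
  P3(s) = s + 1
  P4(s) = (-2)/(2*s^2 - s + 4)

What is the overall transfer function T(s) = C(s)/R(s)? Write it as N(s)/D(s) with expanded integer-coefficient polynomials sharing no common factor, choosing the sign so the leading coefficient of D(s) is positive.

The answer is (-4*s^3 - 7*s - 4)/(4*s^5 - 8*s^4 + 3*s^3 - 18*s^2 - 29*s - 10).

Reasoning:
Step 1: multiply P2, P3, P4 (series); result (-8*s^2 - 14*s - 6)/(4*s^3 + 7*s + 4)
Step 2: reduce the feedback loop with forward P1 and return (P2*P3*P4); the result is T(s) itself (integer coefficients, no common factor, positive leading denominator coefficient)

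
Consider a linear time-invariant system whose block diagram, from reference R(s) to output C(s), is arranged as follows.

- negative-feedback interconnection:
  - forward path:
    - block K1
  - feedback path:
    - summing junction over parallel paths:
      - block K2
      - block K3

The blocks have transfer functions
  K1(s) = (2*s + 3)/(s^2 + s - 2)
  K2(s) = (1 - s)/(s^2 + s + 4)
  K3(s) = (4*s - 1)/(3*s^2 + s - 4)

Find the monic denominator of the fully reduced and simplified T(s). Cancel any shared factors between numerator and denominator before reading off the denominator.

Step 1: reduce the parallel group K2, K3, giving (s^3 + 5*s^2 + 20*s - 8)/(3*s^4 + 4*s^3 + 9*s^2 - 16)
Step 2: close the feedback loop around K1, (K2+K3), giving (6*s^5 + 17*s^4 + 30*s^3 + 27*s^2 - 32*s - 48)/(3*s^6 + 7*s^5 + 9*s^4 + 14*s^3 + 21*s^2 + 28*s + 8)
No further cancellation is possible in the step-2 result, so that is T(s). Its denominator becomes monic after dividing by the leading coefficient 3.

Final answer: s^6 + 7*s^5/3 + 3*s^4 + 14*s^3/3 + 7*s^2 + 28*s/3 + 8/3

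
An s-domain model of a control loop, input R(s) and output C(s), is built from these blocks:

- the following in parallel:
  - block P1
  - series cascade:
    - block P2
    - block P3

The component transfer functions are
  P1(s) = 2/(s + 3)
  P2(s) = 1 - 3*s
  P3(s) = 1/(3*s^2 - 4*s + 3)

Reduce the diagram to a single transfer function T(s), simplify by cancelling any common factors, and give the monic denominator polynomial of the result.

First reduce the diagram to T(s).

Step 1 - reduce the series chain P2, P3 -> (1 - 3*s)/(3*s^2 - 4*s + 3)
Step 2 - parallel reduction of P1, (P2*P3) -> (3*s^2 - 16*s + 9)/(3*s^3 + 5*s^2 - 9*s + 9)
That last expression is T(s), already simplified. Scaling its denominator by 1/3 (the reciprocal of the leading coefficient) yields the monic denominator.

Answer: s^3 + 5*s^2/3 - 3*s + 3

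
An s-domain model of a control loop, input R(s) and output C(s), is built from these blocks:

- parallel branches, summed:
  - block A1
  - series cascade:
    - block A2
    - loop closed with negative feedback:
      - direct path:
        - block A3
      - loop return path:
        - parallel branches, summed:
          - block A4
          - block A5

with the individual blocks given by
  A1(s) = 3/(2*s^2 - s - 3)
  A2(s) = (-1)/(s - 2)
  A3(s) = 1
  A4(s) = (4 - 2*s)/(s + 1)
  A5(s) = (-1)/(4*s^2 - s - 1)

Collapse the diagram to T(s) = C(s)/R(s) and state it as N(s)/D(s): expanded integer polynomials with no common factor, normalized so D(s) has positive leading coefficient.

Answer: (8*s^5 + 14*s^4 - 106*s^3 + 132*s^2 - 5*s - 33)/(8*s^6 - 62*s^5 + 111*s^4 + 32*s^3 - 161*s^2 + 24*s + 36)

Working:
(1) combine A4, A5 in parallel = (-8*s^3 + 18*s^2 - 3*s - 5)/(4*s^3 + 3*s^2 - 2*s - 1)
(2) reduce the feedback loop with forward A3 and return (A4+A5) = (-4*s^3 - 3*s^2 + 2*s + 1)/(4*s^3 - 21*s^2 + 5*s + 6)
(3) series reduction of A2, [A3/(1+A3*(A4+A5))] = (4*s^3 + 3*s^2 - 2*s - 1)/(4*s^4 - 29*s^3 + 47*s^2 - 4*s - 12)
(4) reduce the parallel group A1, (A2*[A3/(1+A3*(A4+A5))]) - this is the overall T(s), already in the required normalized form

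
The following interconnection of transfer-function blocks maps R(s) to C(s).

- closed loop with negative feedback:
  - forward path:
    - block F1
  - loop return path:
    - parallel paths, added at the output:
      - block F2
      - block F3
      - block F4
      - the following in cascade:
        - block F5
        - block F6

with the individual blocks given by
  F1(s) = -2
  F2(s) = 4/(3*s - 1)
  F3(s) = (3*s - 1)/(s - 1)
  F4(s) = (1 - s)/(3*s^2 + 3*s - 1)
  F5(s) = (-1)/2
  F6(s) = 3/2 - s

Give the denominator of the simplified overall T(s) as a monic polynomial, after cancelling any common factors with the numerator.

1. reduce the series chain F5, F6, giving s/2 - 3/4
2. reduce the parallel group F2, F3, F4, (F5*F6), giving (18*s^5 + 75*s^4 + 57*s^3 - 18*s^2 - 71*s + 19)/(36*s^4 - 12*s^3 - 48*s^2 + 28*s - 4)
3. apply the feedback formula to F1, (F2+F3+F4+(F5*F6)), giving (36*s^4 - 12*s^3 - 48*s^2 + 28*s - 4)/(18*s^5 + 57*s^4 + 63*s^3 + 6*s^2 - 85*s + 21)
That last expression is T(s), already simplified. Scaling its denominator by 1/18 (the reciprocal of the leading coefficient) yields the monic denominator.

Hence the answer: s^5 + 19*s^4/6 + 7*s^3/2 + s^2/3 - 85*s/18 + 7/6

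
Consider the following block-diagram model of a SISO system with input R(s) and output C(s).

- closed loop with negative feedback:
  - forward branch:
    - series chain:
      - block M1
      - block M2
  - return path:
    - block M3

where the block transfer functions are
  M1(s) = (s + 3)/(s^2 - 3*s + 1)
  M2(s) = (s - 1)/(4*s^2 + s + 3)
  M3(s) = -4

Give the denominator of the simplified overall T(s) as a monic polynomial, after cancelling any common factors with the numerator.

Reducing step by step:

Step 1 - multiply M1, M2 (series), giving (s^2 + 2*s - 3)/(4*s^4 - 11*s^3 + 4*s^2 - 8*s + 3)
Step 2 - collapse the loop ((M1*M2) forward, M3 return), giving (s^2 + 2*s - 3)/(4*s^4 - 11*s^3 - 16*s + 15)
Step 2 gives the fully reduced T(s), with no common factor left to cancel. The denominator's leading coefficient is 4, so divide each of its coefficients by 4 to get the monic form.

Answer: s^4 - 11*s^3/4 - 4*s + 15/4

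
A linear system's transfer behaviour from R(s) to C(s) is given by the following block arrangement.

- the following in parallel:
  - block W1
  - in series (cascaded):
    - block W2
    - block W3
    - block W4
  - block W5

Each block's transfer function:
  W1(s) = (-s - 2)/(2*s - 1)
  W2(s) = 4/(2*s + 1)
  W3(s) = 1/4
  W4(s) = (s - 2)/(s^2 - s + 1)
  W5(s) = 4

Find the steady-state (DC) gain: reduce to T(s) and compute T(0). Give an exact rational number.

[1] reduce the series chain W2, W3, W4, giving (s - 2)/(2*s^3 - s^2 + s + 1)
[2] add W1, (W2*W3*W4), W5 (parallel), giving (14*s^4 - 19*s^3 + 15*s^2 - 4*s - 4)/(4*s^4 - 4*s^3 + 3*s^2 + s - 1)
Evaluating the step-2 result (the overall T(s)) at s = 0 gives T(0) = -4/(-1) = 4.

Final answer: 4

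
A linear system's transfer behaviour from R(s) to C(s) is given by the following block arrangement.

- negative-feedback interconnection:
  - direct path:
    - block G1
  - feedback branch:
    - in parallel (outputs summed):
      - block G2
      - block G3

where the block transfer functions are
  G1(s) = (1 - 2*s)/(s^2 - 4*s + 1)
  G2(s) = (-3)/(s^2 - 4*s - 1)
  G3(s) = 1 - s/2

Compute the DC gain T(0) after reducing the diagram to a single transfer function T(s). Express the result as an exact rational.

(1) add G2, G3 (parallel) -> (-s^3 + 6*s^2 - 7*s - 8)/(2*s^2 - 8*s - 2)
(2) apply the feedback formula to G1, (G2+G3) -> (-4*s^3 + 18*s^2 - 4*s - 2)/(4*s^4 - 29*s^3 + 52*s^2 + 9*s - 10)
Evaluating the step-2 result (the overall T(s)) at s = 0 gives T(0) = -2/(-10) = 1/5.

Answer: 1/5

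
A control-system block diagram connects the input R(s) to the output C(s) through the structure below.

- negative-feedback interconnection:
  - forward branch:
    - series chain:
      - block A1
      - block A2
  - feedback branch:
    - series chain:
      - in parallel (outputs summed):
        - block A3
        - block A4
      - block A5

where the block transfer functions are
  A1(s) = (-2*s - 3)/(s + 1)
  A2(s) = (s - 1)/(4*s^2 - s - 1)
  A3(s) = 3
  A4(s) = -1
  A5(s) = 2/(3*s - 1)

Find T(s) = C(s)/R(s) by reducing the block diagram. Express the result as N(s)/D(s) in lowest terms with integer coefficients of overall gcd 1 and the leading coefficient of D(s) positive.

Step 1: reduce the series chain A1, A2, giving (-2*s^2 - s + 3)/(4*s^3 + 3*s^2 - 2*s - 1)
Step 2: sum the parallel branches A3, A4, giving 2
Step 3: series reduction of (A3+A4), A5, giving 4/(3*s - 1)
Step 4: collapse the loop ((A1*A2) forward, ((A3+A4)*A5) return): this yields T(s), and no further normalization is needed

Hence the answer: (-6*s^3 - s^2 + 10*s - 3)/(12*s^4 + 5*s^3 - 17*s^2 - 5*s + 13)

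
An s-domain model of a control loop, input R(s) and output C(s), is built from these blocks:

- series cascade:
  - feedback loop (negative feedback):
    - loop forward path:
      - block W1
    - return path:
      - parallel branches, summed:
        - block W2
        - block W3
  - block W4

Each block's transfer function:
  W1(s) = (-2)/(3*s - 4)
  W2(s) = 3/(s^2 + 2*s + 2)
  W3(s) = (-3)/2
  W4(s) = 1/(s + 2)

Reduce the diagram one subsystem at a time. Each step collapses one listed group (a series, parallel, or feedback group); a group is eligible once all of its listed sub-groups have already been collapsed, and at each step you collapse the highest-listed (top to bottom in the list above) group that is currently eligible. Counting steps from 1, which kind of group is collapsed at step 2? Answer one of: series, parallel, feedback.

[1] reduce the parallel group W2, W3
[2] feedback reduction of W1, (W2+W3)
[3] cascade [W1/(1+W1*(W2+W3))], W4
So the answer for step 2 is feedback.

Answer: feedback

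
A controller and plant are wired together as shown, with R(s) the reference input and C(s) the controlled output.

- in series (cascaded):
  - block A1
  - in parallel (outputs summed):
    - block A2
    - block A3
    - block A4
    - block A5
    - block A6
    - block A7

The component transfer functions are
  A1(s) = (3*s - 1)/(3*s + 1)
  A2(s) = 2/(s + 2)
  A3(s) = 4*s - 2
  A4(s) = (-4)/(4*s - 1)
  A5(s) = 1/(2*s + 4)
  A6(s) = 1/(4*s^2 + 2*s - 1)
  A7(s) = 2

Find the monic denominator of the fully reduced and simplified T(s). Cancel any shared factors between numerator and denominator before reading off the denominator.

1. sum the parallel branches A2, A3, A4, A5, A6, A7; result (128*s^5 + 288*s^4 + 64*s^3 - 140*s^2 - 24*s + 17)/(32*s^4 + 72*s^3 + 4*s^2 - 22*s + 4)
2. combine A1, (A2+A3+A4+A5+A6+A7) in series; result (384*s^6 + 736*s^5 - 96*s^4 - 484*s^3 + 68*s^2 + 75*s - 17)/(96*s^5 + 248*s^4 + 84*s^3 - 62*s^2 - 10*s + 4)
That last expression is T(s), already simplified. Scaling its denominator by 1/96 (the reciprocal of the leading coefficient) yields the monic denominator.

Answer: s^5 + 31*s^4/12 + 7*s^3/8 - 31*s^2/48 - 5*s/48 + 1/24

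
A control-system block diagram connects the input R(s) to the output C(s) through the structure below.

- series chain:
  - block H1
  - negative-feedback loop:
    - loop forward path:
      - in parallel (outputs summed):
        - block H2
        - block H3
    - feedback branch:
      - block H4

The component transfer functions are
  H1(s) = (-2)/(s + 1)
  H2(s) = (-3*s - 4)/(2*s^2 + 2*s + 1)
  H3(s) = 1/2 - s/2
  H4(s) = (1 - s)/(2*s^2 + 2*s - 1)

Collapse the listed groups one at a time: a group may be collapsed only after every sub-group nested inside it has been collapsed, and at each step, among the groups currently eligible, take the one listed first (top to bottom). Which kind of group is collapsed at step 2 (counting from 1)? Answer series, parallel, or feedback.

Step 1. reduce the parallel group H2, H3
Step 2. apply the feedback formula to (H2+H3), H4
Step 3. multiply H1, [(H2+H3)/(1+(H2+H3)*H4)] (series)
At step 2 the group reduced is feedback.

Final answer: feedback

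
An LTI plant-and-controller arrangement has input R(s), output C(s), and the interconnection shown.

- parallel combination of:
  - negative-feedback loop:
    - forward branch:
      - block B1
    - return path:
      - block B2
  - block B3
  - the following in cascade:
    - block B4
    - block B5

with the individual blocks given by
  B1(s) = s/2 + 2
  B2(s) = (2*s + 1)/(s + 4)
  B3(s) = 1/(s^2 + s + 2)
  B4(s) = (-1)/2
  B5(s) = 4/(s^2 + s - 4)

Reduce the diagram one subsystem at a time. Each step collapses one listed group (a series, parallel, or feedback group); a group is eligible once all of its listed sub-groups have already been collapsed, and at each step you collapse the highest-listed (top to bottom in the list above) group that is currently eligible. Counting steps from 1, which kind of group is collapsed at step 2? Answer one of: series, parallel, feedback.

The answer is series.

Reasoning:
Step 1. reduce the feedback loop with forward B1 and return B2
Step 2. series reduction of B4, B5
Step 3. sum the parallel branches [B1/(1+B1*B2)], B3, (B4*B5)
Step 2 collapses a series group.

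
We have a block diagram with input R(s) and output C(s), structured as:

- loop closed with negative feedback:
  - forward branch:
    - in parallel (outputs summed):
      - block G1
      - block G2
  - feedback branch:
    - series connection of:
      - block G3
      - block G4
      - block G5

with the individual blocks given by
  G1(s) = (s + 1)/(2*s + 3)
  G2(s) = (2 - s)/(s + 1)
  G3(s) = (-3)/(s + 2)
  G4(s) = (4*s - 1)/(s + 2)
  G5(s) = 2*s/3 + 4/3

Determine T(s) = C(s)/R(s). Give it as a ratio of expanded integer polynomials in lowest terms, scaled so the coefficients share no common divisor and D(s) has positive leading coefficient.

The answer is (-s^3 + s^2 + 13*s + 14)/(10*s^3 - 17*s^2 - 37*s + 20).

Reasoning:
Step 1. reduce the parallel group G1, G2, giving (-s^2 + 3*s + 7)/(2*s^2 + 5*s + 3)
Step 2. combine G3, G4, G5 in series, giving (2 - 8*s)/(s + 2)
Step 3. close the feedback loop around (G1+G2), (G3*G4*G5): this yields T(s), and no further normalization is needed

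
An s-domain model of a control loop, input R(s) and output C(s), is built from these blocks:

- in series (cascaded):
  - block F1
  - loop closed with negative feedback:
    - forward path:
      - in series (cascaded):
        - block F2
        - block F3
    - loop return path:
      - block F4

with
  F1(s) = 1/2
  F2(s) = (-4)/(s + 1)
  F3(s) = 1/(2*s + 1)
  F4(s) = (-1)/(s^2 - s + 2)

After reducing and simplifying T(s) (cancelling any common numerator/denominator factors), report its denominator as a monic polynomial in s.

Answer: s^4 + s^3/2 + s^2 + 5*s/2 + 3

Working:
1. combine F2, F3 in series -> (-4)/(2*s^2 + 3*s + 1)
2. close the feedback loop around (F2*F3), F4 -> (-4*s^2 + 4*s - 8)/(2*s^4 + s^3 + 2*s^2 + 5*s + 6)
3. reduce the series chain F1, [(F2*F3)/(1+(F2*F3)*F4)] -> (-2*s^2 + 2*s - 4)/(2*s^4 + s^3 + 2*s^2 + 5*s + 6)
The result of step 3 is T(s) in lowest terms. Its denominator has leading coefficient 2; dividing the denominator through by 2 makes it monic.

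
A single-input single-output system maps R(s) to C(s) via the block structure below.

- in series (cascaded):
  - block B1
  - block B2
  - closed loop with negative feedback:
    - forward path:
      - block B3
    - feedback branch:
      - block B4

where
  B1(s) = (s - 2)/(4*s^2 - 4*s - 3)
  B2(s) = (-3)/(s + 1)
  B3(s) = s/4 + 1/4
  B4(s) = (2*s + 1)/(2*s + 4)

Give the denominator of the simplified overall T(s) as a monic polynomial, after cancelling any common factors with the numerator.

(1) reduce the feedback loop with forward B3 and return B4: (2*s^2 + 6*s + 4)/(2*s^2 + 11*s + 17)
(2) multiply B1, B2, [B3/(1+B3*B4)] (series): (24 - 6*s^2)/(8*s^4 + 36*s^3 + 18*s^2 - 101*s - 51)
T(s) is the step-2 result (common factors already cancelled). Leading coefficient of the denominator: 8. Divide through by 8 for the monic polynomial.

Therefore the answer is s^4 + 9*s^3/2 + 9*s^2/4 - 101*s/8 - 51/8.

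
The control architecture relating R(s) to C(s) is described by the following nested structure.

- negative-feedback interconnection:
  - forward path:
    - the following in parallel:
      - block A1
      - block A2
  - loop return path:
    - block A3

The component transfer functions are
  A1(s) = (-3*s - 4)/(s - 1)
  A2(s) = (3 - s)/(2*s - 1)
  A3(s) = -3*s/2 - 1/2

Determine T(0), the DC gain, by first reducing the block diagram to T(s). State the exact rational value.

Answer: 2

Working:
1. sum the parallel branches A1, A2 -> (-7*s^2 - s + 1)/(2*s^2 - 3*s + 1)
2. apply the feedback formula to (A1+A2), A3 -> (-14*s^2 - 2*s + 2)/(21*s^3 + 14*s^2 - 8*s + 1)
DC gain: substitute s = 0 into T(s) from step 2: T(0) = 2/1 = 2.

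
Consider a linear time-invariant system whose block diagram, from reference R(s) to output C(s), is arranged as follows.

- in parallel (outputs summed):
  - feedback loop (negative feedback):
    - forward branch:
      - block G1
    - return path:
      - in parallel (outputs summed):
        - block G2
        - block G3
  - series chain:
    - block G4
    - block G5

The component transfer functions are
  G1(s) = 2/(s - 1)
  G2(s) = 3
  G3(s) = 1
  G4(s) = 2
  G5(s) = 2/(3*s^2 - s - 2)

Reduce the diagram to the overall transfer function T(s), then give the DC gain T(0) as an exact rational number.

Step 1 - add G2, G3 (parallel): 4
Step 2 - reduce the feedback loop with forward G1 and return (G2+G3): 2/(s + 7)
Step 3 - reduce the series chain G4, G5: 4/(3*s^2 - s - 2)
Step 4 - add [G1/(1+G1*(G2+G3))], (G4*G5) (parallel): (6*s^2 + 2*s + 24)/(3*s^3 + 20*s^2 - 9*s - 14)
The step-4 result is T(s). Setting s = 0: T(0) = 24/(-14) = -12/7.

Hence the answer: -12/7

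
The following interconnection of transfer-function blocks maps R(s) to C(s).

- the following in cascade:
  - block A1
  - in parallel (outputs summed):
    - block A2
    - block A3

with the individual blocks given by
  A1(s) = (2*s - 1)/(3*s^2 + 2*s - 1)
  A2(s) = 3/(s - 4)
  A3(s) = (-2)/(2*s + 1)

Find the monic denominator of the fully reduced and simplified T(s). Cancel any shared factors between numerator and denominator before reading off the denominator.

The answer is s^4 - 17*s^3/6 - 14*s^2/3 - s/6 + 2/3.

Reasoning:
[1] sum the parallel branches A2, A3; result (4*s + 11)/(2*s^2 - 7*s - 4)
[2] reduce the series chain A1, (A2+A3); result (8*s^2 + 18*s - 11)/(6*s^4 - 17*s^3 - 28*s^2 - s + 4)
Step 2 gives the fully reduced T(s), with no common factor left to cancel. The denominator's leading coefficient is 6, so divide each of its coefficients by 6 to get the monic form.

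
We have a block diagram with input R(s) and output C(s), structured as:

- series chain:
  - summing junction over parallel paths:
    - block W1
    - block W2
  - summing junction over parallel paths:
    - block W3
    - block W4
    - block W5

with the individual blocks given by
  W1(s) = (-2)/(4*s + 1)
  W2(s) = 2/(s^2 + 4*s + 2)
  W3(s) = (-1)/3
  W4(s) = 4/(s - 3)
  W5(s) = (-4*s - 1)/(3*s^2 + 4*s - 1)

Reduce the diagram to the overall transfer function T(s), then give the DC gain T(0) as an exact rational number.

[1] sum the parallel branches W1, W2: (-2*s^2 - 2)/(4*s^3 + 17*s^2 + 12*s + 2)
[2] parallel reduction of W3, W4, W5: (-3*s^3 + 29*s^2 + 94*s - 6)/(9*s^3 - 15*s^2 - 39*s + 9)
[3] series reduction of (W1+W2), (W3+W4+W5): (6*s^5 - 58*s^4 - 182*s^3 - 46*s^2 - 188*s + 12)/(36*s^6 + 93*s^5 - 303*s^4 - 789*s^3 - 345*s^2 + 30*s + 18)
That last expression is T(s); at s = 0 only the constant terms survive, so T(0) = 12/18 = 2/3.

Hence the answer: 2/3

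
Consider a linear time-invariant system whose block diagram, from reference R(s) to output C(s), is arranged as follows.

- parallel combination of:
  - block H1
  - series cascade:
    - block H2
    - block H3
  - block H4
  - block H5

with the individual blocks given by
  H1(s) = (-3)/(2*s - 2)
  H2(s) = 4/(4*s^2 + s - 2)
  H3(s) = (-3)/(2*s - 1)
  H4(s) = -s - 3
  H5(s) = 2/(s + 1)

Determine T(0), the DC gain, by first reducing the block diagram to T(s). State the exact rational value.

[1] reduce the series chain H2, H3, giving (-12)/(8*s^3 - 2*s^2 - 5*s + 2)
[2] combine H1, (H2*H3), H4, H5 in parallel, giving (-16*s^6 - 44*s^5 + 46*s^4 + 12*s^3 - 49*s^2 + 11*s + 22)/(16*s^5 - 4*s^4 - 26*s^3 + 8*s^2 + 10*s - 4)
Evaluating the step-2 result (the overall T(s)) at s = 0 gives T(0) = 22/(-4) = -11/2.

Hence the answer: -11/2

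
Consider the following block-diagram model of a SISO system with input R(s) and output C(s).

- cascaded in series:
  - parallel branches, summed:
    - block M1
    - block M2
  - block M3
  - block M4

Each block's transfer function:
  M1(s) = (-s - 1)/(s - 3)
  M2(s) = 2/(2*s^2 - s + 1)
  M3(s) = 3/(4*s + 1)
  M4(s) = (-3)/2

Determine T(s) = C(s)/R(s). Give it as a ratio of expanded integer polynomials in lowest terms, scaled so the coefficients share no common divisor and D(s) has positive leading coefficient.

Step 1. reduce the parallel group M1, M2 = (-2*s^3 - s^2 + 2*s - 7)/(2*s^3 - 7*s^2 + 4*s - 3)
Step 2. multiply (M1+M2), M3, M4 (series), giving the overall T(s)

Hence the answer: (18*s^3 + 9*s^2 - 18*s + 63)/(16*s^4 - 52*s^3 + 18*s^2 - 16*s - 6)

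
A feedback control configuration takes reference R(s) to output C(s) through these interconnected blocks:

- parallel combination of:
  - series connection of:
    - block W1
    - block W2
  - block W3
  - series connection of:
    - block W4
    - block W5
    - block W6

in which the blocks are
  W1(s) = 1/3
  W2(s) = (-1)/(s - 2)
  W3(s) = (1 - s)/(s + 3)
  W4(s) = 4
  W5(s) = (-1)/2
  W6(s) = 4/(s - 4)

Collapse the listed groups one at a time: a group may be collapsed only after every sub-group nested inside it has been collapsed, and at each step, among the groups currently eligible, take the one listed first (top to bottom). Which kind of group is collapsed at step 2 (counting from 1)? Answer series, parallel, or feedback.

[1] reduce the series chain W1, W2
[2] cascade W4, W5, W6
[3] reduce the parallel group (W1*W2), W3, (W4*W5*W6)
At step 2 the group reduced is series.

Answer: series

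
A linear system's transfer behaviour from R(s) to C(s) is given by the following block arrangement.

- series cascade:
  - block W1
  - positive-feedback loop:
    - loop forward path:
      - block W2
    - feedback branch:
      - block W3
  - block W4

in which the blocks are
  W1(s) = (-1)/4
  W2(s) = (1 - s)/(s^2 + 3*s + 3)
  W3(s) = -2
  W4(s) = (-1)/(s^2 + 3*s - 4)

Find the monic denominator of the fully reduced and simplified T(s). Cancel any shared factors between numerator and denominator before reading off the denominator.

Step 1: feedback reduction of W2, W3 -> (1 - s)/(s^2 + s + 5)
Step 2: cascade W1, [W2/(1-W2*W3)], W4 -> (-1)/(4*s^3 + 20*s^2 + 36*s + 80)
No further cancellation is possible in the step-2 result, so that is T(s). Its denominator becomes monic after dividing by the leading coefficient 4.

Final answer: s^3 + 5*s^2 + 9*s + 20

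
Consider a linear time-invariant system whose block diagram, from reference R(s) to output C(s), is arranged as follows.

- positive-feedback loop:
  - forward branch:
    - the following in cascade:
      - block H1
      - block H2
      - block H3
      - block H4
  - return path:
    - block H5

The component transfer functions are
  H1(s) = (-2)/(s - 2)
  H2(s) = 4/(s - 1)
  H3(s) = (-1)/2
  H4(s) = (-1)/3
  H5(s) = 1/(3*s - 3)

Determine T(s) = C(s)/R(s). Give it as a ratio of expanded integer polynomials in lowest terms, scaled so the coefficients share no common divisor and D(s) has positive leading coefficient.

[1] combine H1, H2, H3, H4 in series; result (-4)/(3*s^2 - 9*s + 6)
[2] reduce the feedback loop with forward (H1*H2*H3*H4) and return H5: this yields T(s), and no further normalization is needed

Answer: (12 - 12*s)/(9*s^3 - 36*s^2 + 45*s - 14)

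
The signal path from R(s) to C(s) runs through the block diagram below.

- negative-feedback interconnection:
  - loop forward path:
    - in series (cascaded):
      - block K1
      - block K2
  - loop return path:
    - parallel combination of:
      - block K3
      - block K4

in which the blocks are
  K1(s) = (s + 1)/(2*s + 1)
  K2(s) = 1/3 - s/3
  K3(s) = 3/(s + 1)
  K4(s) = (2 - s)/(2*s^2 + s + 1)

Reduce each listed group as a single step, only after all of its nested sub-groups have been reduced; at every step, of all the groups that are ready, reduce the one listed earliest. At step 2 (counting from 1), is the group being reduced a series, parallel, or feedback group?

Answer: parallel

Working:
Step 1: cascade K1, K2
Step 2: reduce the parallel group K3, K4
Step 3: reduce the feedback loop with forward (K1*K2) and return (K3+K4)
At step 2 the group reduced is parallel.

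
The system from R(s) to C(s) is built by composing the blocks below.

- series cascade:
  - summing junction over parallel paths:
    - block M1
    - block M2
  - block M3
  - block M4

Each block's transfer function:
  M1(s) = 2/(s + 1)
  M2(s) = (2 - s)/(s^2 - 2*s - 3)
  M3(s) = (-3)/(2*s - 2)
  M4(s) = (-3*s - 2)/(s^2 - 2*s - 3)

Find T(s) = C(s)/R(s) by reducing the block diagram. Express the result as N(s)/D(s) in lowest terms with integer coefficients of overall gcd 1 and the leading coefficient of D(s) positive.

Reducing step by step:

1. parallel reduction of M1, M2: (s - 4)/(s^2 - 2*s - 3)
2. combine (M1+M2), M3, M4 in series: this yields T(s), and no further normalization is needed

Answer: (9*s^2 - 30*s - 24)/(2*s^5 - 10*s^4 + 4*s^3 + 28*s^2 - 6*s - 18)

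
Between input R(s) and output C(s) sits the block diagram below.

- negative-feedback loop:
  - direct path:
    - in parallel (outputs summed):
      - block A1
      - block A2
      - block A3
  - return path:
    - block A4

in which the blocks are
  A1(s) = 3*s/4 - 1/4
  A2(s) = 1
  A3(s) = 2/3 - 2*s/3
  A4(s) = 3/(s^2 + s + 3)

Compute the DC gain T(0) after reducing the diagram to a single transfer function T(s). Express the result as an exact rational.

Step 1: reduce the parallel group A1, A2, A3 -> s/12 + 17/12
Step 2: feedback reduction of (A1+A2+A3), A4 -> (s^3 + 18*s^2 + 20*s + 51)/(12*s^2 + 15*s + 87)
That last expression is T(s); at s = 0 only the constant terms survive, so T(0) = 51/87 = 17/29.

Final answer: 17/29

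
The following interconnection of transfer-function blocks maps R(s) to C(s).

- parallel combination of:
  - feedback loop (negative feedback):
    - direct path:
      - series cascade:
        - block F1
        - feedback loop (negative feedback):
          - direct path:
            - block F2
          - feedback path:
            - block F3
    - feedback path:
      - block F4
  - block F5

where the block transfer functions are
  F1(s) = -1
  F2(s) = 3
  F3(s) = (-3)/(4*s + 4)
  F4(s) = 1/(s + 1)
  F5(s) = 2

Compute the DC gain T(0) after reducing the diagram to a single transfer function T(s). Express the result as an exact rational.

The answer is 46/17.

Reasoning:
(1) feedback reduction of F2, F3 gives (12*s + 12)/(4*s - 5)
(2) combine F1, [F2/(1+F2*F3)] in series gives (-12*s - 12)/(4*s - 5)
(3) collapse the loop ((F1*[F2/(1+F2*F3)]) forward, F4 return) gives (-12*s - 12)/(4*s - 17)
(4) reduce the parallel group [(F1*[F2/(1+F2*F3)])/(1+(F1*[F2/(1+F2*F3)])*F4)], F5 gives (-4*s - 46)/(4*s - 17)
The step-4 result is T(s). Setting s = 0: T(0) = -46/(-17) = 46/17.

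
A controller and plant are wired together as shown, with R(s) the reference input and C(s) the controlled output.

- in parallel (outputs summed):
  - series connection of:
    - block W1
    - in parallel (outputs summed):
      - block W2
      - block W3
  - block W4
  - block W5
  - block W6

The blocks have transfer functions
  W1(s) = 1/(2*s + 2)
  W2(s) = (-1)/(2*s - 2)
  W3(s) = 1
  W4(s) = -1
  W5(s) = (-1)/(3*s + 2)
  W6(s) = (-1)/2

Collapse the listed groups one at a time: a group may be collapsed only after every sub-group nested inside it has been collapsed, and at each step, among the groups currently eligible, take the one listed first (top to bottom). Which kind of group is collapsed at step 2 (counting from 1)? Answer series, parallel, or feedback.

Step 1. add W2, W3 (parallel)
Step 2. multiply W1, (W2+W3) (series)
Step 3. combine (W1*(W2+W3)), W4, W5, W6 in parallel
So the answer for step 2 is series.

Therefore the answer is series.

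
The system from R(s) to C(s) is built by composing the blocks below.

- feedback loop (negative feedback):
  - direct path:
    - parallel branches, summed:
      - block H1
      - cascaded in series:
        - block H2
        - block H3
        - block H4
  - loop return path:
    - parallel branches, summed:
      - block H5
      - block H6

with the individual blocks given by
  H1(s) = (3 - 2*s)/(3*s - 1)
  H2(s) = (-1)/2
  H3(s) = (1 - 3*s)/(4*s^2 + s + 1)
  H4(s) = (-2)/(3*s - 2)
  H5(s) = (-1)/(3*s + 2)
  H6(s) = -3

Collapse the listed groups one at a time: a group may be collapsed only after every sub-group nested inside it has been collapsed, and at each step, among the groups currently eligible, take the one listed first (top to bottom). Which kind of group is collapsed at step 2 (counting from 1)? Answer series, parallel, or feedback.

Reducing step by step:

Step 1: cascade H2, H3, H4
Step 2: add H1, (H2*H3*H4) (parallel)
Step 3: sum the parallel branches H5, H6
Step 4: close the feedback loop around (H1+(H2*H3*H4)), (H5+H6)
At step 2 the group reduced is parallel.

Answer: parallel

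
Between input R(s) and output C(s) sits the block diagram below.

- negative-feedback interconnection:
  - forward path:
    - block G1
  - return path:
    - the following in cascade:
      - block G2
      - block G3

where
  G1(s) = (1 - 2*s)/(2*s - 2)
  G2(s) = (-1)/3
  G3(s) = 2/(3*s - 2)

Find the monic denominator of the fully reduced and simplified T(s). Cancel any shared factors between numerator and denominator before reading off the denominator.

The answer is s^2 - 13*s/9 + 5/9.

Reasoning:
(1) reduce the series chain G2, G3: (-2)/(9*s - 6)
(2) feedback reduction of G1, (G2*G3): (-18*s^2 + 21*s - 6)/(18*s^2 - 26*s + 10)
That last expression is T(s), already simplified. Scaling its denominator by 1/18 (the reciprocal of the leading coefficient) yields the monic denominator.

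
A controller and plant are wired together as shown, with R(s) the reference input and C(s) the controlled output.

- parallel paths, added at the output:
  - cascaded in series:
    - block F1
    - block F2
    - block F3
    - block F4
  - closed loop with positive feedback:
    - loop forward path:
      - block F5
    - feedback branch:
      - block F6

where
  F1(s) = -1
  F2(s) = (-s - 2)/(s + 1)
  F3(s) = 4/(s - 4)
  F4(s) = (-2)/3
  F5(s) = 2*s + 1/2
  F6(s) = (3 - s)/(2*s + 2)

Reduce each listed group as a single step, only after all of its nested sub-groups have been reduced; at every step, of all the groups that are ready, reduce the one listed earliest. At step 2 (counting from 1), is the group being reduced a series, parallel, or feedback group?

Answer: feedback

Working:
(1) series reduction of F1, F2, F3, F4
(2) feedback reduction of F5, F6
(3) sum the parallel branches (F1*F2*F3*F4), [F5/(1-F5*F6)]
The group at step 2 is a feedback group.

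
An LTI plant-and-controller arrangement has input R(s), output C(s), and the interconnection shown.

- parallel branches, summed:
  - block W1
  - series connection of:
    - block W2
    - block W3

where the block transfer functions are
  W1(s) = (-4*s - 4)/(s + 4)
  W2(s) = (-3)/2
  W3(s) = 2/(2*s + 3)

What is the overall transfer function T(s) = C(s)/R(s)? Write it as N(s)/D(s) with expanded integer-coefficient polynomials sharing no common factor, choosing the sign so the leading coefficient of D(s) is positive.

Step 1: combine W2, W3 in series: (-3)/(2*s + 3)
Step 2: sum the parallel branches W1, (W2*W3); the result is T(s) itself (integer coefficients, no common factor, positive leading denominator coefficient)

Final answer: (-8*s^2 - 23*s - 24)/(2*s^2 + 11*s + 12)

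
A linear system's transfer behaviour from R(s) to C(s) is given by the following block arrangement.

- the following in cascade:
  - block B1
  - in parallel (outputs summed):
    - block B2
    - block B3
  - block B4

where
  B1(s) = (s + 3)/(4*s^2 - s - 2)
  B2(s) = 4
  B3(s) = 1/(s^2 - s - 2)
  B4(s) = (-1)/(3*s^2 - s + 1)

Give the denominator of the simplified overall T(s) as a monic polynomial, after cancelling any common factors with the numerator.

Reducing step by step:

(1) add B2, B3 (parallel) -> (4*s^2 - 4*s - 7)/(s^2 - s - 2)
(2) combine B1, (B2+B3), B4 in series -> (-4*s^3 - 8*s^2 + 19*s + 21)/(12*s^6 - 19*s^5 - 18*s^4 + 16*s^3 - s^2 + 4)
No further cancellation is possible in the step-2 result, so that is T(s). Its denominator becomes monic after dividing by the leading coefficient 12.

Answer: s^6 - 19*s^5/12 - 3*s^4/2 + 4*s^3/3 - s^2/12 + 1/3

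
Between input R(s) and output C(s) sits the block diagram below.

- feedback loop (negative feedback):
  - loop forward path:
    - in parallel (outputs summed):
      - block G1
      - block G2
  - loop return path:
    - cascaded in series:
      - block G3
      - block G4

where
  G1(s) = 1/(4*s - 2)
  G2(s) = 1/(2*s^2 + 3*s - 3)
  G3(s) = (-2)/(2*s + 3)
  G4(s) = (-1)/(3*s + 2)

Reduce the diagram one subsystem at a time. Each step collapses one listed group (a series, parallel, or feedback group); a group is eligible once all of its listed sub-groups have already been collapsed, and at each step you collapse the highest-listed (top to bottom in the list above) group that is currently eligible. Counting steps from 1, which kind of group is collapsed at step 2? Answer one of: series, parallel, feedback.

Step 1. add G1, G2 (parallel)
Step 2. cascade G3, G4
Step 3. close the feedback loop around (G1+G2), (G3*G4)
The group at step 2 is a series group.

Hence the answer: series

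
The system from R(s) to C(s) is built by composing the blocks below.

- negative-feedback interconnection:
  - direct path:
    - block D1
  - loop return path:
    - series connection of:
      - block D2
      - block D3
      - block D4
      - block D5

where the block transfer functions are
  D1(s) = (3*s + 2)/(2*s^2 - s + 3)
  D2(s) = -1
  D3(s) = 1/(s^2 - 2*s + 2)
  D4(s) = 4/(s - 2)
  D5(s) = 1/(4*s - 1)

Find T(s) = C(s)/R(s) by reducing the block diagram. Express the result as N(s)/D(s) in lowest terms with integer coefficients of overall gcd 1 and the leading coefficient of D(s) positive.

Answer: (12*s^5 - 43*s^4 + 50*s^3 - 10*s^2 - 32*s + 8)/(8*s^6 - 38*s^5 + 85*s^4 - 123*s^3 + 114*s^2 - 82*s + 4)

Working:
Step 1: multiply D2, D3, D4, D5 (series) gives (-4)/(4*s^4 - 17*s^3 + 28*s^2 - 22*s + 4)
Step 2: close the feedback loop around D1, (D2*D3*D4*D5): this yields T(s), and no further normalization is needed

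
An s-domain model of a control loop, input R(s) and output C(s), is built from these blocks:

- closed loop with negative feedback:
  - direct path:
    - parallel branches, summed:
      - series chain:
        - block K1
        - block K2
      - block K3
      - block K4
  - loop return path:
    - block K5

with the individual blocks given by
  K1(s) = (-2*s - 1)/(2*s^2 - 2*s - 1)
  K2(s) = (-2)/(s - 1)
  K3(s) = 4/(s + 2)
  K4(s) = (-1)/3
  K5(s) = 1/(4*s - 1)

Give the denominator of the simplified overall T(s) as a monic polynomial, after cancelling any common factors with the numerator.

The answer is s^5 - s^4/3 - 5*s^3/2 + 7*s^2/6 + 9*s/4 + 2/3.

Reasoning:
(1) multiply K1, K2 (series), giving (4*s + 2)/(2*s^3 - 4*s^2 + s + 1)
(2) add (K1*K2), K3, K4 (parallel), giving (-2*s^4 + 24*s^3 - 29*s^2 + 39*s + 22)/(6*s^4 - 21*s^2 + 9*s + 6)
(3) feedback reduction of ((K1*K2)+K3+K4), K5, giving (-8*s^5 + 98*s^4 - 140*s^3 + 185*s^2 + 49*s - 22)/(24*s^5 - 8*s^4 - 60*s^3 + 28*s^2 + 54*s + 16)
Step 3 gives the fully reduced T(s), with no common factor left to cancel. The denominator's leading coefficient is 24, so divide each of its coefficients by 24 to get the monic form.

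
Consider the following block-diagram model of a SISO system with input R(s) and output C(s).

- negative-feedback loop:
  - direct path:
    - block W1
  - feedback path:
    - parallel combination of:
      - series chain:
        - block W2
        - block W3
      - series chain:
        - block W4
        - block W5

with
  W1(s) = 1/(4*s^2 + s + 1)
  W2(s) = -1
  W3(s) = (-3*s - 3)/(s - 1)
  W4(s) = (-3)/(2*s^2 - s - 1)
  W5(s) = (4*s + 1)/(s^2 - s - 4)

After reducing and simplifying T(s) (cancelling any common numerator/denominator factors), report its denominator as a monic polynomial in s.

[1] multiply W2, W3 (series) gives (3*s + 3)/(s - 1)
[2] multiply W4, W5 (series) gives (-12*s - 3)/(2*s^4 - 3*s^3 - 8*s^2 + 5*s + 4)
[3] reduce the parallel group (W2*W3), (W4*W5) gives (6*s^4 + 3*s^3 - 30*s^2 - 51*s - 15)/(2*s^4 - 3*s^3 - 8*s^2 + 5*s + 4)
[4] close the feedback loop around W1, ((W2*W3)+(W4*W5)) gives (2*s^4 - 3*s^3 - 8*s^2 + 5*s + 4)/(8*s^6 - 10*s^5 - 27*s^4 + 12*s^3 - 17*s^2 - 42*s - 11)
T(s) is the step-4 result (common factors already cancelled). Leading coefficient of the denominator: 8. Divide through by 8 for the monic polynomial.

Answer: s^6 - 5*s^5/4 - 27*s^4/8 + 3*s^3/2 - 17*s^2/8 - 21*s/4 - 11/8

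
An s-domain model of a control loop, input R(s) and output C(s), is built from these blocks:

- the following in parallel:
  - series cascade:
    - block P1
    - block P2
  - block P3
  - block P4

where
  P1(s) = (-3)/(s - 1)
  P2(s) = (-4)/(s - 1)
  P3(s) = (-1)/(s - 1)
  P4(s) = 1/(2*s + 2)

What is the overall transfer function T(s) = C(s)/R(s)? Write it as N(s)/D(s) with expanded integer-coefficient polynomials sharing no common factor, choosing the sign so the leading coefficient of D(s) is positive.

First reduce the diagram to T(s).

1. cascade P1, P2; result 12/(s^2 - 2*s + 1)
2. combine (P1*P2), P3, P4 in parallel; the result is T(s) itself (integer coefficients, no common factor, positive leading denominator coefficient)

Answer: (-s^2 + 22*s + 27)/(2*s^3 - 2*s^2 - 2*s + 2)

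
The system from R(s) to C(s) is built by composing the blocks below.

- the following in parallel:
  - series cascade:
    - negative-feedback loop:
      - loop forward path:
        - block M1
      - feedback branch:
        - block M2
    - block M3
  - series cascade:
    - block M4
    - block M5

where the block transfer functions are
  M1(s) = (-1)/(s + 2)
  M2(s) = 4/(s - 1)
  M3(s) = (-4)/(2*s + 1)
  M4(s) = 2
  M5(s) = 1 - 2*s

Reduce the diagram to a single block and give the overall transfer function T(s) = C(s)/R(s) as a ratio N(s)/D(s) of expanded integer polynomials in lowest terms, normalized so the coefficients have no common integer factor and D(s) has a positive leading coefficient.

1. feedback reduction of M1, M2, giving (1 - s)/(s^2 + s - 6)
2. series reduction of [M1/(1+M1*M2)], M3, giving (4*s - 4)/(2*s^3 + 3*s^2 - 11*s - 6)
3. series reduction of M4, M5, giving 2 - 4*s
4. reduce the parallel group ([M1/(1+M1*M2)]*M3), (M4*M5); the result is T(s) itself (integer coefficients, no common factor, positive leading denominator coefficient)

Hence the answer: (-8*s^4 - 8*s^3 + 50*s^2 + 6*s - 16)/(2*s^3 + 3*s^2 - 11*s - 6)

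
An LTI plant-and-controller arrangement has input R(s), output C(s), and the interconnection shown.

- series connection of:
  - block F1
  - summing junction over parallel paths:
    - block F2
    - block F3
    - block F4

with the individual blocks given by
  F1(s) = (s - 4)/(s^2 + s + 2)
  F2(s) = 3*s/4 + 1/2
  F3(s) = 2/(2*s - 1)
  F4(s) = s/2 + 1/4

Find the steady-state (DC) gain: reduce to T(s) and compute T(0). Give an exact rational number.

Step 1: sum the parallel branches F2, F3, F4 = (10*s^2 + s + 5)/(8*s - 4)
Step 2: multiply F1, (F2+F3+F4) (series) = (10*s^3 - 39*s^2 + s - 20)/(8*s^3 + 4*s^2 + 12*s - 8)
That last expression is T(s); at s = 0 only the constant terms survive, so T(0) = -20/(-8) = 5/2.

Therefore the answer is 5/2.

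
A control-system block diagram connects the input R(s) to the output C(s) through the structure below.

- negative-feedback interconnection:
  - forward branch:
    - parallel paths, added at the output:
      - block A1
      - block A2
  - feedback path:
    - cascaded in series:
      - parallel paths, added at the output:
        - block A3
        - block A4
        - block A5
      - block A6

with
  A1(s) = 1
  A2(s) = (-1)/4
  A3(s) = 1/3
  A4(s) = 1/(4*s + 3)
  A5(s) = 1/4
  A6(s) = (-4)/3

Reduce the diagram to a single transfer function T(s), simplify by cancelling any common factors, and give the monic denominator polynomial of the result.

Step 1: reduce the parallel group A1, A2; result 3/4
Step 2: add A3, A4, A5 (parallel); result (28*s + 33)/(48*s + 36)
Step 3: combine (A3+A4+A5), A6 in series; result (-28*s - 33)/(36*s + 27)
Step 4: feedback reduction of (A1+A2), ((A3+A4+A5)*A6); result (36*s + 27)/(20*s + 3)
That last expression is T(s), already simplified. Scaling its denominator by 1/20 (the reciprocal of the leading coefficient) yields the monic denominator.

Final answer: s + 3/20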